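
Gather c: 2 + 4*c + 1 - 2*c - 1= 2*c + 2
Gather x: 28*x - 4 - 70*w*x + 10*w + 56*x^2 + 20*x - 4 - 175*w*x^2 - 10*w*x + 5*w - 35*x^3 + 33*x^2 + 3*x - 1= 15*w - 35*x^3 + x^2*(89 - 175*w) + x*(51 - 80*w) - 9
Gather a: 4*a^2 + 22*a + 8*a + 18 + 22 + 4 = 4*a^2 + 30*a + 44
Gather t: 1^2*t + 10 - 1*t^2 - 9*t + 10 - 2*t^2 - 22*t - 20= -3*t^2 - 30*t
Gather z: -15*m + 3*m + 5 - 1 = 4 - 12*m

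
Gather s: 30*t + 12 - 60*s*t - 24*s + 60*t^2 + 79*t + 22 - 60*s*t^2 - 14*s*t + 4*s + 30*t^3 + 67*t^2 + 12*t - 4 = s*(-60*t^2 - 74*t - 20) + 30*t^3 + 127*t^2 + 121*t + 30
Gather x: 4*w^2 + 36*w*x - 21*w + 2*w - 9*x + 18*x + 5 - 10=4*w^2 - 19*w + x*(36*w + 9) - 5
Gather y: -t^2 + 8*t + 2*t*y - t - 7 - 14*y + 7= -t^2 + 7*t + y*(2*t - 14)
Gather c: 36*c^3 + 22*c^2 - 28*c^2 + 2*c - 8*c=36*c^3 - 6*c^2 - 6*c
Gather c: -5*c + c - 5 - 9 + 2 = -4*c - 12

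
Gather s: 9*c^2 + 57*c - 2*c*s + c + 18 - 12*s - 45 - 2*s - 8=9*c^2 + 58*c + s*(-2*c - 14) - 35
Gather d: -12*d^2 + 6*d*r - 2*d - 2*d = -12*d^2 + d*(6*r - 4)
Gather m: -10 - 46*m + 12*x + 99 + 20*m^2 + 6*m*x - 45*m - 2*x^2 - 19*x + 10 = 20*m^2 + m*(6*x - 91) - 2*x^2 - 7*x + 99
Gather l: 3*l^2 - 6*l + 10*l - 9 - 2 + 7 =3*l^2 + 4*l - 4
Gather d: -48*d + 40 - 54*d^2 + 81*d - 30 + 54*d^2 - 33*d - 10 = 0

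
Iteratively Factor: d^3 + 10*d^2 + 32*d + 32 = (d + 4)*(d^2 + 6*d + 8) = (d + 4)^2*(d + 2)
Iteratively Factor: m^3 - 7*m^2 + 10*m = (m)*(m^2 - 7*m + 10) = m*(m - 5)*(m - 2)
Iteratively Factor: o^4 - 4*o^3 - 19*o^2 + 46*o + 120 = (o - 4)*(o^3 - 19*o - 30) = (o - 5)*(o - 4)*(o^2 + 5*o + 6) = (o - 5)*(o - 4)*(o + 3)*(o + 2)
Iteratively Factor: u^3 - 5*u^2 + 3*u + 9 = (u - 3)*(u^2 - 2*u - 3) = (u - 3)*(u + 1)*(u - 3)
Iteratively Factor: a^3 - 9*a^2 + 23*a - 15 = (a - 3)*(a^2 - 6*a + 5) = (a - 5)*(a - 3)*(a - 1)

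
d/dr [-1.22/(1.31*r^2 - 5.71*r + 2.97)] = (3.1964*r - 6.9662)/(1.31*r^2 - 5.71*r + 2.97)^2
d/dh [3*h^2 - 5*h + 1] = 6*h - 5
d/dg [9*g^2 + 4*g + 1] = 18*g + 4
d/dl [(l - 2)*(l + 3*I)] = 2*l - 2 + 3*I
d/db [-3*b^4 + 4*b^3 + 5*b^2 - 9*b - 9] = -12*b^3 + 12*b^2 + 10*b - 9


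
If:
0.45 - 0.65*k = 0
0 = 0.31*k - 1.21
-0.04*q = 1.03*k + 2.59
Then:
No Solution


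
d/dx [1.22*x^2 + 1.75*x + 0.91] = 2.44*x + 1.75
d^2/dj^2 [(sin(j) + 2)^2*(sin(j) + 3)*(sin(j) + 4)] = -16*sin(j)^4 - 99*sin(j)^3 - 164*sin(j)^2 - 10*sin(j) + 88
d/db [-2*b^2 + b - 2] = 1 - 4*b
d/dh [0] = 0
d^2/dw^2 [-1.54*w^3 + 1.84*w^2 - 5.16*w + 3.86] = 3.68 - 9.24*w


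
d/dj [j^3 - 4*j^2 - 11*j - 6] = 3*j^2 - 8*j - 11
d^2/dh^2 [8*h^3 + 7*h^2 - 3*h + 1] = 48*h + 14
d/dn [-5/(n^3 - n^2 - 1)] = 5*n*(3*n - 2)/(-n^3 + n^2 + 1)^2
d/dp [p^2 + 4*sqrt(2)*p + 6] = 2*p + 4*sqrt(2)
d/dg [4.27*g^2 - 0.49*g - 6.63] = 8.54*g - 0.49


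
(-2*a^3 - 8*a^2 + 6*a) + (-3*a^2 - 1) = -2*a^3 - 11*a^2 + 6*a - 1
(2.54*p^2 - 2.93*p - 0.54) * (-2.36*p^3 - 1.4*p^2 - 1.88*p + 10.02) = -5.9944*p^5 + 3.3588*p^4 + 0.6012*p^3 + 31.7152*p^2 - 28.3434*p - 5.4108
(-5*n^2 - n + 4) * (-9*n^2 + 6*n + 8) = 45*n^4 - 21*n^3 - 82*n^2 + 16*n + 32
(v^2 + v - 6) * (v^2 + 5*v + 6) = v^4 + 6*v^3 + 5*v^2 - 24*v - 36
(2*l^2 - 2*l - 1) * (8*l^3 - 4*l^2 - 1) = 16*l^5 - 24*l^4 + 2*l^2 + 2*l + 1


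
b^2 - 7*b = b*(b - 7)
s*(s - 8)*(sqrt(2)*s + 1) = sqrt(2)*s^3 - 8*sqrt(2)*s^2 + s^2 - 8*s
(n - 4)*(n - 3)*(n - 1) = n^3 - 8*n^2 + 19*n - 12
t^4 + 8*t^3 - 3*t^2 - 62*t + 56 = (t - 2)*(t - 1)*(t + 4)*(t + 7)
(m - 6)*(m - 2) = m^2 - 8*m + 12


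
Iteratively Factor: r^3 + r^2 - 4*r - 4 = (r - 2)*(r^2 + 3*r + 2) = (r - 2)*(r + 2)*(r + 1)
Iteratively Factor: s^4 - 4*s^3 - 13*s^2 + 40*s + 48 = (s + 3)*(s^3 - 7*s^2 + 8*s + 16) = (s - 4)*(s + 3)*(s^2 - 3*s - 4) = (s - 4)^2*(s + 3)*(s + 1)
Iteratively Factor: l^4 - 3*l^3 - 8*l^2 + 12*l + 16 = (l - 4)*(l^3 + l^2 - 4*l - 4) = (l - 4)*(l + 2)*(l^2 - l - 2) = (l - 4)*(l + 1)*(l + 2)*(l - 2)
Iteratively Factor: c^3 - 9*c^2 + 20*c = (c - 4)*(c^2 - 5*c) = (c - 5)*(c - 4)*(c)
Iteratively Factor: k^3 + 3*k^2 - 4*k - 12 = (k - 2)*(k^2 + 5*k + 6) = (k - 2)*(k + 3)*(k + 2)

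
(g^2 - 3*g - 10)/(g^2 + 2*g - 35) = (g + 2)/(g + 7)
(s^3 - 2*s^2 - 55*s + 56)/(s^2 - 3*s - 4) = (-s^3 + 2*s^2 + 55*s - 56)/(-s^2 + 3*s + 4)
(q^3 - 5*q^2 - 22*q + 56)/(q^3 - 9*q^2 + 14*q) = (q + 4)/q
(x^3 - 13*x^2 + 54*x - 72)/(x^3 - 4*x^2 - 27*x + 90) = (x - 4)/(x + 5)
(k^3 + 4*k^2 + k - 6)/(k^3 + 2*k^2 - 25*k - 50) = (k^2 + 2*k - 3)/(k^2 - 25)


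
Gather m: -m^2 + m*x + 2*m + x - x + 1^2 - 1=-m^2 + m*(x + 2)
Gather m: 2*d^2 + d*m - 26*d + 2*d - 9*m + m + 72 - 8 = 2*d^2 - 24*d + m*(d - 8) + 64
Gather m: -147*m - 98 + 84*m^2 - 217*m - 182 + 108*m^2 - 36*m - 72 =192*m^2 - 400*m - 352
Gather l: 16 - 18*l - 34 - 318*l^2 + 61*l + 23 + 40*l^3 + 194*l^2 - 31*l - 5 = 40*l^3 - 124*l^2 + 12*l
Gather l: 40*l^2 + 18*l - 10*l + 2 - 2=40*l^2 + 8*l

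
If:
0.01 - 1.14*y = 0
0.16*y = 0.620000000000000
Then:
No Solution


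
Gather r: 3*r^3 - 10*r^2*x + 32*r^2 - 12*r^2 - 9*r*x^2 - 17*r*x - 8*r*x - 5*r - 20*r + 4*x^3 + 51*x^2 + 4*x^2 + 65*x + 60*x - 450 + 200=3*r^3 + r^2*(20 - 10*x) + r*(-9*x^2 - 25*x - 25) + 4*x^3 + 55*x^2 + 125*x - 250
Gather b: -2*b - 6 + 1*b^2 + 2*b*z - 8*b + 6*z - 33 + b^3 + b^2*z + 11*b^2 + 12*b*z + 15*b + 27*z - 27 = b^3 + b^2*(z + 12) + b*(14*z + 5) + 33*z - 66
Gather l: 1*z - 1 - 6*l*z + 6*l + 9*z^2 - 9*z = l*(6 - 6*z) + 9*z^2 - 8*z - 1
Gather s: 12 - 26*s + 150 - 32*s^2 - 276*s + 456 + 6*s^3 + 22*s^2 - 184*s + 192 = 6*s^3 - 10*s^2 - 486*s + 810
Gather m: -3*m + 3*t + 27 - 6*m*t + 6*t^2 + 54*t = m*(-6*t - 3) + 6*t^2 + 57*t + 27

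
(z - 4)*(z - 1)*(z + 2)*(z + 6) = z^4 + 3*z^3 - 24*z^2 - 28*z + 48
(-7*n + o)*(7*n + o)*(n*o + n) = -49*n^3*o - 49*n^3 + n*o^3 + n*o^2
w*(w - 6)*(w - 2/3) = w^3 - 20*w^2/3 + 4*w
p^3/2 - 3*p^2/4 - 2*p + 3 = (p/2 + 1)*(p - 2)*(p - 3/2)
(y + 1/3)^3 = y^3 + y^2 + y/3 + 1/27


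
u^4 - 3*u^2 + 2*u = u*(u - 1)^2*(u + 2)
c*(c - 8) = c^2 - 8*c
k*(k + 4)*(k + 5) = k^3 + 9*k^2 + 20*k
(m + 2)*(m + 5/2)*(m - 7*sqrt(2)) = m^3 - 7*sqrt(2)*m^2 + 9*m^2/2 - 63*sqrt(2)*m/2 + 5*m - 35*sqrt(2)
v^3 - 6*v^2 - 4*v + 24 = (v - 6)*(v - 2)*(v + 2)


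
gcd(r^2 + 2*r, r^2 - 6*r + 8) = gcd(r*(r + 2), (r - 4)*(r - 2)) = 1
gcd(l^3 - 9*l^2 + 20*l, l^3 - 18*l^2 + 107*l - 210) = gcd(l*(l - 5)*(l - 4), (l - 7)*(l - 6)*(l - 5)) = l - 5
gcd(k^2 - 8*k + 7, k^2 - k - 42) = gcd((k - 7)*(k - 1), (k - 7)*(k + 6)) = k - 7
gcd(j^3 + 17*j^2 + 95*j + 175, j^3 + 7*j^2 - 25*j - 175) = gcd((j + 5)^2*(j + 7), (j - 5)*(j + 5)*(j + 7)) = j^2 + 12*j + 35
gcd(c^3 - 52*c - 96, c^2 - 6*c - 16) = c^2 - 6*c - 16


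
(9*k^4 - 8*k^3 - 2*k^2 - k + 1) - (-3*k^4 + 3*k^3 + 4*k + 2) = 12*k^4 - 11*k^3 - 2*k^2 - 5*k - 1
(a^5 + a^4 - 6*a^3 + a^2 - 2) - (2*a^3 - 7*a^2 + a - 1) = a^5 + a^4 - 8*a^3 + 8*a^2 - a - 1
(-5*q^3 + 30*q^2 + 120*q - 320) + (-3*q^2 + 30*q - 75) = -5*q^3 + 27*q^2 + 150*q - 395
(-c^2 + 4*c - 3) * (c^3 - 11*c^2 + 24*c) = -c^5 + 15*c^4 - 71*c^3 + 129*c^2 - 72*c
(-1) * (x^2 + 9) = -x^2 - 9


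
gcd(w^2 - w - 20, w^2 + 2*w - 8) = w + 4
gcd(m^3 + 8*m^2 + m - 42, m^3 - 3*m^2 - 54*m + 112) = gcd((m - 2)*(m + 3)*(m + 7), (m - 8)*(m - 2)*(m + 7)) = m^2 + 5*m - 14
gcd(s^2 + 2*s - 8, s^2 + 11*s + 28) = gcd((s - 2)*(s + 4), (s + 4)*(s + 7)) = s + 4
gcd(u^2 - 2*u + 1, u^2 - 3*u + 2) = u - 1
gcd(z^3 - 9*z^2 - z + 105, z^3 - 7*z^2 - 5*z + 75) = z^2 - 2*z - 15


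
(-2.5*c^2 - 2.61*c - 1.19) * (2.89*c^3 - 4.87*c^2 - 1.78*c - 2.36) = -7.225*c^5 + 4.6321*c^4 + 13.7216*c^3 + 16.3411*c^2 + 8.2778*c + 2.8084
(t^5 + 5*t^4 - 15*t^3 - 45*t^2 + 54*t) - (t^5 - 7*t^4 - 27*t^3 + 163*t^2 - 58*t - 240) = 12*t^4 + 12*t^3 - 208*t^2 + 112*t + 240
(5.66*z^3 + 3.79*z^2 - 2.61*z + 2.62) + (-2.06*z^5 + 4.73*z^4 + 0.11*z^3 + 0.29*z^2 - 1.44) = -2.06*z^5 + 4.73*z^4 + 5.77*z^3 + 4.08*z^2 - 2.61*z + 1.18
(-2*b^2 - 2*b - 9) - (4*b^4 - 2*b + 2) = -4*b^4 - 2*b^2 - 11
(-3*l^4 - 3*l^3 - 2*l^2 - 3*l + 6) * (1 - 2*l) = 6*l^5 + 3*l^4 + l^3 + 4*l^2 - 15*l + 6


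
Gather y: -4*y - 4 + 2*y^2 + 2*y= 2*y^2 - 2*y - 4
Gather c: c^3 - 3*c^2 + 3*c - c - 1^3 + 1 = c^3 - 3*c^2 + 2*c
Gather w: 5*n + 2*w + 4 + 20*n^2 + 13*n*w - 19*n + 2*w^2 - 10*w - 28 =20*n^2 - 14*n + 2*w^2 + w*(13*n - 8) - 24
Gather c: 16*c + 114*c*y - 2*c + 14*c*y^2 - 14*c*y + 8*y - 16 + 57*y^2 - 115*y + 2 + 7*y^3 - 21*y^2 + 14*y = c*(14*y^2 + 100*y + 14) + 7*y^3 + 36*y^2 - 93*y - 14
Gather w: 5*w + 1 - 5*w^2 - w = -5*w^2 + 4*w + 1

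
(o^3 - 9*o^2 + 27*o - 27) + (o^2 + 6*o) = o^3 - 8*o^2 + 33*o - 27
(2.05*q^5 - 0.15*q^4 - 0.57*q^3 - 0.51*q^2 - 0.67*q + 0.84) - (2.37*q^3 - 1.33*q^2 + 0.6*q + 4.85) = 2.05*q^5 - 0.15*q^4 - 2.94*q^3 + 0.82*q^2 - 1.27*q - 4.01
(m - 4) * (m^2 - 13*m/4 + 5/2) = m^3 - 29*m^2/4 + 31*m/2 - 10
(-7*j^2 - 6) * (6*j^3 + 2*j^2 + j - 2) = -42*j^5 - 14*j^4 - 43*j^3 + 2*j^2 - 6*j + 12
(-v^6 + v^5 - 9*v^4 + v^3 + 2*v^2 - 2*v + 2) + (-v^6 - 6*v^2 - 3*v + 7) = -2*v^6 + v^5 - 9*v^4 + v^3 - 4*v^2 - 5*v + 9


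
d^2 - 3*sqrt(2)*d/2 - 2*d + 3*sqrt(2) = (d - 2)*(d - 3*sqrt(2)/2)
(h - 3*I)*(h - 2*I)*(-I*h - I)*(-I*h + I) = -h^4 + 5*I*h^3 + 7*h^2 - 5*I*h - 6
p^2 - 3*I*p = p*(p - 3*I)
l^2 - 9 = (l - 3)*(l + 3)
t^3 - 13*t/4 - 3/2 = (t - 2)*(t + 1/2)*(t + 3/2)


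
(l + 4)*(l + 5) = l^2 + 9*l + 20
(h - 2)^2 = h^2 - 4*h + 4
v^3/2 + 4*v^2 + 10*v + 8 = (v/2 + 1)*(v + 2)*(v + 4)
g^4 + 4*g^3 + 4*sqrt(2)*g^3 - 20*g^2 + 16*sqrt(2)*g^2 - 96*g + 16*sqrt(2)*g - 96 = (g + 2)^2*(g - 2*sqrt(2))*(g + 6*sqrt(2))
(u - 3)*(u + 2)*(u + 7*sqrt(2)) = u^3 - u^2 + 7*sqrt(2)*u^2 - 7*sqrt(2)*u - 6*u - 42*sqrt(2)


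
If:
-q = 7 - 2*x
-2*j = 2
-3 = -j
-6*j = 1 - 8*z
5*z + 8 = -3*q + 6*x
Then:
No Solution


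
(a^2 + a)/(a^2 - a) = (a + 1)/(a - 1)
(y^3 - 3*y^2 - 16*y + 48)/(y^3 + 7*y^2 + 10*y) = (y^3 - 3*y^2 - 16*y + 48)/(y*(y^2 + 7*y + 10))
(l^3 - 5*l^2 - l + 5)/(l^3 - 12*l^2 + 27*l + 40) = (l - 1)/(l - 8)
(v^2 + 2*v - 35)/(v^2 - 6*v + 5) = (v + 7)/(v - 1)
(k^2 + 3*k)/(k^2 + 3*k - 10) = k*(k + 3)/(k^2 + 3*k - 10)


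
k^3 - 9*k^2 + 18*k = k*(k - 6)*(k - 3)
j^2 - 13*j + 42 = (j - 7)*(j - 6)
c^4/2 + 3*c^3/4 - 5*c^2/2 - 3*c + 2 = (c/2 + 1)*(c - 2)*(c - 1/2)*(c + 2)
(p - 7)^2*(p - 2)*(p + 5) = p^4 - 11*p^3 - 3*p^2 + 287*p - 490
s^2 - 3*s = s*(s - 3)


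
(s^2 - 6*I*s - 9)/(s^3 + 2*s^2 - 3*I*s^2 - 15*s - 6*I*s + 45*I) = (s - 3*I)/(s^2 + 2*s - 15)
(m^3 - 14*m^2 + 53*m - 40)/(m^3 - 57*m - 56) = (m^2 - 6*m + 5)/(m^2 + 8*m + 7)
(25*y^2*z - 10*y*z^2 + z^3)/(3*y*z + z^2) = (25*y^2 - 10*y*z + z^2)/(3*y + z)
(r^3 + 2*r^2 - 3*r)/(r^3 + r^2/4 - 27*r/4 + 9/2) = 4*r*(r - 1)/(4*r^2 - 11*r + 6)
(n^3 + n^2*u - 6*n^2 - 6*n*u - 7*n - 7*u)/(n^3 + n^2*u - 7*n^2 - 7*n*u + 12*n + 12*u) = (n^2 - 6*n - 7)/(n^2 - 7*n + 12)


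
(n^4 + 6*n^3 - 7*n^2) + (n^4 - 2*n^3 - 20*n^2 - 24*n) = 2*n^4 + 4*n^3 - 27*n^2 - 24*n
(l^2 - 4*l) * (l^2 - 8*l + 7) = l^4 - 12*l^3 + 39*l^2 - 28*l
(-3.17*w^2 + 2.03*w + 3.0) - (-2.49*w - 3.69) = -3.17*w^2 + 4.52*w + 6.69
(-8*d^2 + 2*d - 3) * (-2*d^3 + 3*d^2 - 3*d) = 16*d^5 - 28*d^4 + 36*d^3 - 15*d^2 + 9*d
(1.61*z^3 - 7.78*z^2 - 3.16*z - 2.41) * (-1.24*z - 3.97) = -1.9964*z^4 + 3.2555*z^3 + 34.805*z^2 + 15.5336*z + 9.5677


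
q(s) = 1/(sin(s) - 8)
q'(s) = -cos(s)/(sin(s) - 8)^2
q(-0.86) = -0.11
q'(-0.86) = -0.01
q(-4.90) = -0.14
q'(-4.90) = -0.00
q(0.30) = -0.13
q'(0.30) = -0.02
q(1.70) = -0.14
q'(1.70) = 0.00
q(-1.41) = -0.11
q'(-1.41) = -0.00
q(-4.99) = -0.14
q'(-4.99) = -0.01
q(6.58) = -0.13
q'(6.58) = -0.02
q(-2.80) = -0.12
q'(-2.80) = 0.01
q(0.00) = -0.12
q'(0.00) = -0.02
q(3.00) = -0.13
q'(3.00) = 0.02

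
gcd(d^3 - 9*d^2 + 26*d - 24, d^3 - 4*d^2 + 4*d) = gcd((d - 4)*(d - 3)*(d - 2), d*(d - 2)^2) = d - 2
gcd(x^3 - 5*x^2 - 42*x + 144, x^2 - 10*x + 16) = x - 8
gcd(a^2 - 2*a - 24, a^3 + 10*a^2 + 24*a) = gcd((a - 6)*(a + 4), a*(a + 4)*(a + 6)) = a + 4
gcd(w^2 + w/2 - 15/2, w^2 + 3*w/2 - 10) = w - 5/2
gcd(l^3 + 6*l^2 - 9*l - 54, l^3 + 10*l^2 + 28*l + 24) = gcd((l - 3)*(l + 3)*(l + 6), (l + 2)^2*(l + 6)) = l + 6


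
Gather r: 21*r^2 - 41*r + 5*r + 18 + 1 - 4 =21*r^2 - 36*r + 15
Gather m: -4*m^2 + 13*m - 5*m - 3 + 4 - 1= -4*m^2 + 8*m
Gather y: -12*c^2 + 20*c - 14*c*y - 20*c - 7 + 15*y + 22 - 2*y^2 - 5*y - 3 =-12*c^2 - 2*y^2 + y*(10 - 14*c) + 12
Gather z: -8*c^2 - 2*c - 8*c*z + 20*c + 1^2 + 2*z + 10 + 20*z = -8*c^2 + 18*c + z*(22 - 8*c) + 11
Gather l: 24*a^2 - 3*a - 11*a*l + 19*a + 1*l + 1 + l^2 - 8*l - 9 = 24*a^2 + 16*a + l^2 + l*(-11*a - 7) - 8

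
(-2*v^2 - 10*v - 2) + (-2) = -2*v^2 - 10*v - 4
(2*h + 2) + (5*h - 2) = 7*h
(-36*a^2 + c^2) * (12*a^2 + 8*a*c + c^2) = -432*a^4 - 288*a^3*c - 24*a^2*c^2 + 8*a*c^3 + c^4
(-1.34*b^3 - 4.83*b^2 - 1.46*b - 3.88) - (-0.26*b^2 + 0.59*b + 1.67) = -1.34*b^3 - 4.57*b^2 - 2.05*b - 5.55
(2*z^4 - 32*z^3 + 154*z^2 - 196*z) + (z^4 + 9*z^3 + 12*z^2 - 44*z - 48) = 3*z^4 - 23*z^3 + 166*z^2 - 240*z - 48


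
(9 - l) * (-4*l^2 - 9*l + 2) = 4*l^3 - 27*l^2 - 83*l + 18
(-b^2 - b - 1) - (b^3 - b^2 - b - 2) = 1 - b^3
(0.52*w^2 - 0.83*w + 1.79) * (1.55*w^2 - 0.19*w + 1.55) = 0.806*w^4 - 1.3853*w^3 + 3.7382*w^2 - 1.6266*w + 2.7745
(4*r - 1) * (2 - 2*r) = -8*r^2 + 10*r - 2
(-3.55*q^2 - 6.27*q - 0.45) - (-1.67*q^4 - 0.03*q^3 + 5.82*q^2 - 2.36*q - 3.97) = 1.67*q^4 + 0.03*q^3 - 9.37*q^2 - 3.91*q + 3.52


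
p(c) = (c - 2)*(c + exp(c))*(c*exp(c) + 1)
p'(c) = (c - 2)*(c + exp(c))*(c*exp(c) + exp(c)) + (c - 2)*(c*exp(c) + 1)*(exp(c) + 1) + (c + exp(c))*(c*exp(c) + 1)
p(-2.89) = 11.63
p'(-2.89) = -8.17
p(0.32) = -4.11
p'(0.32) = -8.49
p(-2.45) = 8.29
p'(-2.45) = -6.99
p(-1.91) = 4.94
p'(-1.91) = -5.41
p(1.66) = -22.89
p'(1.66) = 13.71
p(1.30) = -20.07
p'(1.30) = -19.54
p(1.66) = -22.89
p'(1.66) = 13.71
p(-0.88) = 0.85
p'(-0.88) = -2.82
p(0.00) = -2.00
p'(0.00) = -5.00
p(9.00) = 4141229288.83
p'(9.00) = 9330052245.13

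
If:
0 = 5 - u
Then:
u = 5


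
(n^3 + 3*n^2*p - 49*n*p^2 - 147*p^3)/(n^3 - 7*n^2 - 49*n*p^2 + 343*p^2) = (n + 3*p)/(n - 7)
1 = 1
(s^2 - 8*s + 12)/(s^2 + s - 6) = (s - 6)/(s + 3)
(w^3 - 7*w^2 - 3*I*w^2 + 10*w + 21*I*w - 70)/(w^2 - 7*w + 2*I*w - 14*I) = w - 5*I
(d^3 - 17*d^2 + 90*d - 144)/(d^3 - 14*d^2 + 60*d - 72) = (d^2 - 11*d + 24)/(d^2 - 8*d + 12)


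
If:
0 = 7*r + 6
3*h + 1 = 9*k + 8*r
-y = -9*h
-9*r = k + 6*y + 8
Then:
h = -73/3423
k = 988/1141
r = -6/7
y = -219/1141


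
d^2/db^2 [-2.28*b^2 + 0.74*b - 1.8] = -4.56000000000000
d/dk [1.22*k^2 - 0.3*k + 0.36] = 2.44*k - 0.3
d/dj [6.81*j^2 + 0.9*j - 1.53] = 13.62*j + 0.9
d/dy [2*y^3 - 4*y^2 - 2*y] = 6*y^2 - 8*y - 2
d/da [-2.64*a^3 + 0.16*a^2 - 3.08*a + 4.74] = -7.92*a^2 + 0.32*a - 3.08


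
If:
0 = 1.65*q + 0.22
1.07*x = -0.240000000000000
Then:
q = -0.13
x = -0.22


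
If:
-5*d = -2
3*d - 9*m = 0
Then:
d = 2/5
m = 2/15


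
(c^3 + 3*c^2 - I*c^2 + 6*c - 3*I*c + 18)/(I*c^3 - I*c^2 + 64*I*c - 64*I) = I*(-c^3 - 3*c^2 + I*c^2 - 6*c + 3*I*c - 18)/(c^3 - c^2 + 64*c - 64)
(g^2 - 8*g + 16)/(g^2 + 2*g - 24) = (g - 4)/(g + 6)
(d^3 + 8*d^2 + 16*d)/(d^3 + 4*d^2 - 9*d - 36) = d*(d + 4)/(d^2 - 9)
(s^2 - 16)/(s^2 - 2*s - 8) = (s + 4)/(s + 2)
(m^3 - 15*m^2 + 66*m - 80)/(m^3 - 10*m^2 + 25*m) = (m^2 - 10*m + 16)/(m*(m - 5))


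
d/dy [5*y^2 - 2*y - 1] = 10*y - 2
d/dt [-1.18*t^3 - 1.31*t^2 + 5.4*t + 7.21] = -3.54*t^2 - 2.62*t + 5.4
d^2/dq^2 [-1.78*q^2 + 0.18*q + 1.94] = -3.56000000000000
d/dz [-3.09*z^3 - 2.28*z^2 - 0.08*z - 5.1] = -9.27*z^2 - 4.56*z - 0.08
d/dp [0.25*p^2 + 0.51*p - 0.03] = 0.5*p + 0.51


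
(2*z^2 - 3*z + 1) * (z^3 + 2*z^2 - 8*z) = 2*z^5 + z^4 - 21*z^3 + 26*z^2 - 8*z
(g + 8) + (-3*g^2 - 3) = -3*g^2 + g + 5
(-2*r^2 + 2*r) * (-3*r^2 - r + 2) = 6*r^4 - 4*r^3 - 6*r^2 + 4*r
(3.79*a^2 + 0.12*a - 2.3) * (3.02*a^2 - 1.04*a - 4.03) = 11.4458*a^4 - 3.5792*a^3 - 22.3445*a^2 + 1.9084*a + 9.269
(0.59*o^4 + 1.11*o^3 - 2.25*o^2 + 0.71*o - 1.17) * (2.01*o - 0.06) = 1.1859*o^5 + 2.1957*o^4 - 4.5891*o^3 + 1.5621*o^2 - 2.3943*o + 0.0702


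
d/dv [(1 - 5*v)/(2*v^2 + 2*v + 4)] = (-5*v^2 - 5*v + (2*v + 1)*(5*v - 1) - 10)/(2*(v^2 + v + 2)^2)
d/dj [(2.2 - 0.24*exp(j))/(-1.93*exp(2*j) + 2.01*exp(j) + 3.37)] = (-0.4632*exp(2*j) + 8.492*exp(j) - 5.2308)*exp(j)/(3.7249*exp(4*j) - 7.7586*exp(3*j) - 8.9681*exp(2*j) + 13.5474*exp(j) + 11.3569)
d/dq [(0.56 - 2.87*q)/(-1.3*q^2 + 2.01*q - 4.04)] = (-3.731*q^2 + 1.456*q + 10.4692)/(1.69*q^4 - 5.226*q^3 + 14.5441*q^2 - 16.2408*q + 16.3216)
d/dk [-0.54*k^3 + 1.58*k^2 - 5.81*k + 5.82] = -1.62*k^2 + 3.16*k - 5.81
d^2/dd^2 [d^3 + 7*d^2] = 6*d + 14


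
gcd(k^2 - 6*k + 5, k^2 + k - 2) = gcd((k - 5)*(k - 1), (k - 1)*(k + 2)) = k - 1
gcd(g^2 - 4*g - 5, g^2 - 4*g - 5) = g^2 - 4*g - 5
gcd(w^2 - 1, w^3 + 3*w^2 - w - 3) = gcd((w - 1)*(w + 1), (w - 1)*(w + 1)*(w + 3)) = w^2 - 1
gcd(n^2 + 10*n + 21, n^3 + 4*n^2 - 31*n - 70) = n + 7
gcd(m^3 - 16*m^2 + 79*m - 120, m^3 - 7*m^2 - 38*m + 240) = m^2 - 13*m + 40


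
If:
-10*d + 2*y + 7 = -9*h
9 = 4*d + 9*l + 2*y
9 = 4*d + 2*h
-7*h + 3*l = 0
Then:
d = 19/5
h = -31/10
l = -217/30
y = 589/20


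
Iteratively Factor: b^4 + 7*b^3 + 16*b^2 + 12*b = (b)*(b^3 + 7*b^2 + 16*b + 12) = b*(b + 2)*(b^2 + 5*b + 6) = b*(b + 2)*(b + 3)*(b + 2)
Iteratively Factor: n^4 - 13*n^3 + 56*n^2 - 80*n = (n - 4)*(n^3 - 9*n^2 + 20*n) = (n - 4)^2*(n^2 - 5*n) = (n - 5)*(n - 4)^2*(n)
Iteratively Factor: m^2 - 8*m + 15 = (m - 5)*(m - 3)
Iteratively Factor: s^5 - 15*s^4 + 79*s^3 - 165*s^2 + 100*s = (s - 1)*(s^4 - 14*s^3 + 65*s^2 - 100*s) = (s - 4)*(s - 1)*(s^3 - 10*s^2 + 25*s) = (s - 5)*(s - 4)*(s - 1)*(s^2 - 5*s) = (s - 5)^2*(s - 4)*(s - 1)*(s)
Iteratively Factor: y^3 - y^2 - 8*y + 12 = (y - 2)*(y^2 + y - 6) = (y - 2)^2*(y + 3)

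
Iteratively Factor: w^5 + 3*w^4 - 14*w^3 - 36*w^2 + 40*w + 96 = (w + 2)*(w^4 + w^3 - 16*w^2 - 4*w + 48) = (w - 3)*(w + 2)*(w^3 + 4*w^2 - 4*w - 16) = (w - 3)*(w + 2)*(w + 4)*(w^2 - 4) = (w - 3)*(w + 2)^2*(w + 4)*(w - 2)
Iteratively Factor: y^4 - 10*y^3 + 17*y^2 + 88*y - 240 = (y - 4)*(y^3 - 6*y^2 - 7*y + 60) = (y - 4)^2*(y^2 - 2*y - 15) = (y - 5)*(y - 4)^2*(y + 3)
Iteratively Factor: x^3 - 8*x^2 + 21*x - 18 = (x - 3)*(x^2 - 5*x + 6) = (x - 3)*(x - 2)*(x - 3)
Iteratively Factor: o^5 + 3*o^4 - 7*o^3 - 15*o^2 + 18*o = (o)*(o^4 + 3*o^3 - 7*o^2 - 15*o + 18) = o*(o + 3)*(o^3 - 7*o + 6) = o*(o + 3)^2*(o^2 - 3*o + 2) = o*(o - 1)*(o + 3)^2*(o - 2)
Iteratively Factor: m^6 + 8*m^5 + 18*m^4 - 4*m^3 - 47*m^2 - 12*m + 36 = (m + 2)*(m^5 + 6*m^4 + 6*m^3 - 16*m^2 - 15*m + 18) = (m + 2)^2*(m^4 + 4*m^3 - 2*m^2 - 12*m + 9) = (m - 1)*(m + 2)^2*(m^3 + 5*m^2 + 3*m - 9) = (m - 1)^2*(m + 2)^2*(m^2 + 6*m + 9) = (m - 1)^2*(m + 2)^2*(m + 3)*(m + 3)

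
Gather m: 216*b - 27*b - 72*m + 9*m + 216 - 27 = 189*b - 63*m + 189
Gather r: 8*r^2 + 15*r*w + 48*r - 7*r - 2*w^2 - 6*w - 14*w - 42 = 8*r^2 + r*(15*w + 41) - 2*w^2 - 20*w - 42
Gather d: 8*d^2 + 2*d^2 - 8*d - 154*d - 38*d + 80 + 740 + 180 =10*d^2 - 200*d + 1000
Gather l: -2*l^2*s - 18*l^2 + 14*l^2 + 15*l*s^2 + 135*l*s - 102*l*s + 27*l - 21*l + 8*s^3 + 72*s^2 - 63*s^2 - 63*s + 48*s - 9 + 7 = l^2*(-2*s - 4) + l*(15*s^2 + 33*s + 6) + 8*s^3 + 9*s^2 - 15*s - 2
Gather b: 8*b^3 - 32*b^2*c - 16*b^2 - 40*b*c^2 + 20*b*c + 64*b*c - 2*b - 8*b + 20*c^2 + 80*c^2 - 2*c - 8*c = 8*b^3 + b^2*(-32*c - 16) + b*(-40*c^2 + 84*c - 10) + 100*c^2 - 10*c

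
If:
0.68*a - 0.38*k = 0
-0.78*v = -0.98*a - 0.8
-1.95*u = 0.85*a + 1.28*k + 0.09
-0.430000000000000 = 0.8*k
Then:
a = -0.30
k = -0.54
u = 0.44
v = 0.65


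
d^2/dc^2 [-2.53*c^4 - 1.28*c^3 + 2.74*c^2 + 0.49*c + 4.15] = -30.36*c^2 - 7.68*c + 5.48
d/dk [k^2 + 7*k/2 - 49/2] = 2*k + 7/2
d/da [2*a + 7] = 2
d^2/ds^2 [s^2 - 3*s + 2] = 2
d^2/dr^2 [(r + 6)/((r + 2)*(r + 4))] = 2*(r^3 + 18*r^2 + 84*r + 120)/(r^6 + 18*r^5 + 132*r^4 + 504*r^3 + 1056*r^2 + 1152*r + 512)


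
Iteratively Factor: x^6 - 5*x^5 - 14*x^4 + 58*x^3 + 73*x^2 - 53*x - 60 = (x - 4)*(x^5 - x^4 - 18*x^3 - 14*x^2 + 17*x + 15) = (x - 4)*(x + 1)*(x^4 - 2*x^3 - 16*x^2 + 2*x + 15) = (x - 4)*(x - 1)*(x + 1)*(x^3 - x^2 - 17*x - 15) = (x - 4)*(x - 1)*(x + 1)*(x + 3)*(x^2 - 4*x - 5) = (x - 5)*(x - 4)*(x - 1)*(x + 1)*(x + 3)*(x + 1)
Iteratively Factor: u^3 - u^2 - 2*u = (u + 1)*(u^2 - 2*u) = (u - 2)*(u + 1)*(u)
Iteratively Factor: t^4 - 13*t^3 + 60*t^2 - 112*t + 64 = (t - 1)*(t^3 - 12*t^2 + 48*t - 64) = (t - 4)*(t - 1)*(t^2 - 8*t + 16) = (t - 4)^2*(t - 1)*(t - 4)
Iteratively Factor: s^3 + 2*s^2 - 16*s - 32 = (s + 4)*(s^2 - 2*s - 8) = (s - 4)*(s + 4)*(s + 2)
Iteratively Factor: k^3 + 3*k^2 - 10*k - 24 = (k + 4)*(k^2 - k - 6) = (k - 3)*(k + 4)*(k + 2)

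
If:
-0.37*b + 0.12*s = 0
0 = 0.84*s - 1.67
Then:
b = 0.64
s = 1.99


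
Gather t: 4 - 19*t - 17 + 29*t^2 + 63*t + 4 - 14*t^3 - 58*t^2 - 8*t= -14*t^3 - 29*t^2 + 36*t - 9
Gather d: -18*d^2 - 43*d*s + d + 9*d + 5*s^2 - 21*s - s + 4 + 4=-18*d^2 + d*(10 - 43*s) + 5*s^2 - 22*s + 8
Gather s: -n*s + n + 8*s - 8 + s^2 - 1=n + s^2 + s*(8 - n) - 9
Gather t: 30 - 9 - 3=18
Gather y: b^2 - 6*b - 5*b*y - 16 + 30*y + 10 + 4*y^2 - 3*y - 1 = b^2 - 6*b + 4*y^2 + y*(27 - 5*b) - 7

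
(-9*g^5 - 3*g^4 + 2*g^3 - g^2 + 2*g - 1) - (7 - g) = -9*g^5 - 3*g^4 + 2*g^3 - g^2 + 3*g - 8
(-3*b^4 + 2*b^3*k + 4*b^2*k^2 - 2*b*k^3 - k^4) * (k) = -3*b^4*k + 2*b^3*k^2 + 4*b^2*k^3 - 2*b*k^4 - k^5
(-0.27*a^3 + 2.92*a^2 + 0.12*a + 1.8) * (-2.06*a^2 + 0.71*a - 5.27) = 0.5562*a^5 - 6.2069*a^4 + 3.2489*a^3 - 19.0112*a^2 + 0.6456*a - 9.486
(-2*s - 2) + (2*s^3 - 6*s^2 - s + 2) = 2*s^3 - 6*s^2 - 3*s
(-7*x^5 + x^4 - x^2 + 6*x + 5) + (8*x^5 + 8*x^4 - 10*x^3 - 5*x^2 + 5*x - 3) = x^5 + 9*x^4 - 10*x^3 - 6*x^2 + 11*x + 2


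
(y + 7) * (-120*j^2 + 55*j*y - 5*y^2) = -120*j^2*y - 840*j^2 + 55*j*y^2 + 385*j*y - 5*y^3 - 35*y^2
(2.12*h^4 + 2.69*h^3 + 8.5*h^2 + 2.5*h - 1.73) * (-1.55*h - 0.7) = -3.286*h^5 - 5.6535*h^4 - 15.058*h^3 - 9.825*h^2 + 0.9315*h + 1.211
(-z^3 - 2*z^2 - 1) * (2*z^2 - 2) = -2*z^5 - 4*z^4 + 2*z^3 + 2*z^2 + 2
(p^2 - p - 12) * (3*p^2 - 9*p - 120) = 3*p^4 - 12*p^3 - 147*p^2 + 228*p + 1440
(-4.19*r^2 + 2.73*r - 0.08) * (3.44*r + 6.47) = -14.4136*r^3 - 17.7181*r^2 + 17.3879*r - 0.5176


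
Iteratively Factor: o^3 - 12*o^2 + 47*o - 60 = (o - 4)*(o^2 - 8*o + 15) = (o - 4)*(o - 3)*(o - 5)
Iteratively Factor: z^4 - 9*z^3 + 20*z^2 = (z)*(z^3 - 9*z^2 + 20*z) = z^2*(z^2 - 9*z + 20) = z^2*(z - 4)*(z - 5)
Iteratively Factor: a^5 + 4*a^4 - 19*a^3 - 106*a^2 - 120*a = (a)*(a^4 + 4*a^3 - 19*a^2 - 106*a - 120) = a*(a + 2)*(a^3 + 2*a^2 - 23*a - 60) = a*(a - 5)*(a + 2)*(a^2 + 7*a + 12) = a*(a - 5)*(a + 2)*(a + 4)*(a + 3)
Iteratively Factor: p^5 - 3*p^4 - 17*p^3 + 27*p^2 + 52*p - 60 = (p + 2)*(p^4 - 5*p^3 - 7*p^2 + 41*p - 30) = (p + 2)*(p + 3)*(p^3 - 8*p^2 + 17*p - 10) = (p - 1)*(p + 2)*(p + 3)*(p^2 - 7*p + 10) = (p - 5)*(p - 1)*(p + 2)*(p + 3)*(p - 2)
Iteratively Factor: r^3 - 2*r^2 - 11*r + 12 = (r + 3)*(r^2 - 5*r + 4) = (r - 4)*(r + 3)*(r - 1)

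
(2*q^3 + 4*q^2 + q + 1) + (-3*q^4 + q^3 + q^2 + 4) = -3*q^4 + 3*q^3 + 5*q^2 + q + 5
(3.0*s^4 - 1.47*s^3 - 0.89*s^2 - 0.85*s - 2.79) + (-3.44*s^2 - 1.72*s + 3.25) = 3.0*s^4 - 1.47*s^3 - 4.33*s^2 - 2.57*s + 0.46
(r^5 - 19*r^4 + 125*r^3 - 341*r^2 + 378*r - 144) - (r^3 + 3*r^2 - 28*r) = r^5 - 19*r^4 + 124*r^3 - 344*r^2 + 406*r - 144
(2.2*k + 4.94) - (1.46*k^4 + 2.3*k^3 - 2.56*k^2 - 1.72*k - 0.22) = -1.46*k^4 - 2.3*k^3 + 2.56*k^2 + 3.92*k + 5.16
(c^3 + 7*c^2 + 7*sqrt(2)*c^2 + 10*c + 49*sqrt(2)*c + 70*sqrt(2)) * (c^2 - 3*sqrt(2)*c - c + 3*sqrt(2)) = c^5 + 4*sqrt(2)*c^4 + 6*c^4 - 39*c^3 + 24*sqrt(2)*c^3 - 262*c^2 + 12*sqrt(2)*c^2 - 126*c - 40*sqrt(2)*c + 420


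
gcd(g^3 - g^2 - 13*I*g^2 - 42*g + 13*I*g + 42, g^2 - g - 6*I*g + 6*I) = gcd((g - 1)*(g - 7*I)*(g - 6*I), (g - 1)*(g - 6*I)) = g^2 + g*(-1 - 6*I) + 6*I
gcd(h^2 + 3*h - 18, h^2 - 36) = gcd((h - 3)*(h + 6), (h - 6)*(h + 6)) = h + 6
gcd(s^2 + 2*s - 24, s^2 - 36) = s + 6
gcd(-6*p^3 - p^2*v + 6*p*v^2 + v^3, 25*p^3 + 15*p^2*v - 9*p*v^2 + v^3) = p + v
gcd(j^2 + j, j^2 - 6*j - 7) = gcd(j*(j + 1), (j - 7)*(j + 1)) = j + 1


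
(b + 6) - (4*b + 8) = -3*b - 2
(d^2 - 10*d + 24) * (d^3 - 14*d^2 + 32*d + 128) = d^5 - 24*d^4 + 196*d^3 - 528*d^2 - 512*d + 3072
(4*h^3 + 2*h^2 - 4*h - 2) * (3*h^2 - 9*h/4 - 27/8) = 12*h^5 - 3*h^4 - 30*h^3 - 15*h^2/4 + 18*h + 27/4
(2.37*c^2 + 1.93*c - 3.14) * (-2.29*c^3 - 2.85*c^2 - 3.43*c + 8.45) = -5.4273*c^5 - 11.1742*c^4 - 6.439*c^3 + 22.3556*c^2 + 27.0787*c - 26.533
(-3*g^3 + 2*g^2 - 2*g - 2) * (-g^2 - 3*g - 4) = 3*g^5 + 7*g^4 + 8*g^3 + 14*g + 8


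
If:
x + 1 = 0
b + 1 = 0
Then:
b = -1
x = -1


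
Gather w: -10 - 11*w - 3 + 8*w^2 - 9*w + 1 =8*w^2 - 20*w - 12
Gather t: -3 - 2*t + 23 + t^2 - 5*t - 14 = t^2 - 7*t + 6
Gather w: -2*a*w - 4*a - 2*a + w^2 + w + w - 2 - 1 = -6*a + w^2 + w*(2 - 2*a) - 3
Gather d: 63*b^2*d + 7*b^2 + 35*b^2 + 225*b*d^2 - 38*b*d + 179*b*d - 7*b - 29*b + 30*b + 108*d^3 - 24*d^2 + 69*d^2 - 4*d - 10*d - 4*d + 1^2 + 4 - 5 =42*b^2 - 6*b + 108*d^3 + d^2*(225*b + 45) + d*(63*b^2 + 141*b - 18)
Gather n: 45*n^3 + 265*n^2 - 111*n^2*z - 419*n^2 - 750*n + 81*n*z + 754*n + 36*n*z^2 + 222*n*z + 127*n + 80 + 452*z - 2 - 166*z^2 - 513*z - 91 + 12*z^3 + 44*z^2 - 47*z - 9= 45*n^3 + n^2*(-111*z - 154) + n*(36*z^2 + 303*z + 131) + 12*z^3 - 122*z^2 - 108*z - 22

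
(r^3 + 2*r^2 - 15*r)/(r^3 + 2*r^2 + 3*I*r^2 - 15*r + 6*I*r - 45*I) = r/(r + 3*I)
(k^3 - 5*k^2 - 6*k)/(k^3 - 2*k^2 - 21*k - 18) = k/(k + 3)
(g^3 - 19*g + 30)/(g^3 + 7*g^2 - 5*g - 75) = (g - 2)/(g + 5)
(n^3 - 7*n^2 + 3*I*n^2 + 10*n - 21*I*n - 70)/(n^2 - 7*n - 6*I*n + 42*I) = (n^2 + 3*I*n + 10)/(n - 6*I)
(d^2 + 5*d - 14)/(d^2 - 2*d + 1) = (d^2 + 5*d - 14)/(d^2 - 2*d + 1)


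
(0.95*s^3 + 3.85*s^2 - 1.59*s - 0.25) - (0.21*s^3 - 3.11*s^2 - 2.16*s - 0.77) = 0.74*s^3 + 6.96*s^2 + 0.57*s + 0.52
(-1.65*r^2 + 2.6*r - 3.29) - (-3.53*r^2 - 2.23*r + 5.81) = 1.88*r^2 + 4.83*r - 9.1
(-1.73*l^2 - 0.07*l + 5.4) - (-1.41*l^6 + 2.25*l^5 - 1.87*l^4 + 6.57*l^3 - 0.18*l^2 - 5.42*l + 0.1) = 1.41*l^6 - 2.25*l^5 + 1.87*l^4 - 6.57*l^3 - 1.55*l^2 + 5.35*l + 5.3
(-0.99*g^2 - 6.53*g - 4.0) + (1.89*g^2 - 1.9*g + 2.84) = 0.9*g^2 - 8.43*g - 1.16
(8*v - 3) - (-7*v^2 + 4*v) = 7*v^2 + 4*v - 3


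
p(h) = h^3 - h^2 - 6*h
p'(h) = 3*h^2 - 2*h - 6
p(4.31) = 35.63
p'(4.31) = 41.11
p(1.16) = -6.74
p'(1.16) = -4.28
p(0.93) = -5.64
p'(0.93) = -5.27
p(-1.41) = 3.67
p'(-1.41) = 2.78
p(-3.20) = -23.81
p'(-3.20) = 31.12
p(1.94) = -8.10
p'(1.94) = 1.41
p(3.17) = 2.79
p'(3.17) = 17.81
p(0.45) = -2.81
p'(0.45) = -6.29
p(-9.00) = -756.00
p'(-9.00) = 255.00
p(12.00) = 1512.00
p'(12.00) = 402.00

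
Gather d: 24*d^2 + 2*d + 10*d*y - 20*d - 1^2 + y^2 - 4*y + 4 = 24*d^2 + d*(10*y - 18) + y^2 - 4*y + 3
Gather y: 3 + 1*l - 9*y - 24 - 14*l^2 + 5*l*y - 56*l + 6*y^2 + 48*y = -14*l^2 - 55*l + 6*y^2 + y*(5*l + 39) - 21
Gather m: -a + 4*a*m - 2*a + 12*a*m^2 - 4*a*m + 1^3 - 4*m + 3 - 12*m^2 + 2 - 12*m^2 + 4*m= -3*a + m^2*(12*a - 24) + 6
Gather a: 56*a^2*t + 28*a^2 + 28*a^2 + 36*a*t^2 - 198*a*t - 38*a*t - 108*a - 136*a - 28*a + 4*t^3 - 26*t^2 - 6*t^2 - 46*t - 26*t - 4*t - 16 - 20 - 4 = a^2*(56*t + 56) + a*(36*t^2 - 236*t - 272) + 4*t^3 - 32*t^2 - 76*t - 40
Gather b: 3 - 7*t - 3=-7*t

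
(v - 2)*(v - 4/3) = v^2 - 10*v/3 + 8/3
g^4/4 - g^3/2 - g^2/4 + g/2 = g*(g/4 + 1/4)*(g - 2)*(g - 1)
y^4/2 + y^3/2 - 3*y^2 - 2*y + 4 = (y/2 + 1)*(y - 2)*(y - 1)*(y + 2)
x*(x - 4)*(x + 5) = x^3 + x^2 - 20*x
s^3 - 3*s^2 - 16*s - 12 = (s - 6)*(s + 1)*(s + 2)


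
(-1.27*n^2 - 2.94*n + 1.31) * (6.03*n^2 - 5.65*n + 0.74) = -7.6581*n^4 - 10.5527*n^3 + 23.5705*n^2 - 9.5771*n + 0.9694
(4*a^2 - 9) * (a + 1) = 4*a^3 + 4*a^2 - 9*a - 9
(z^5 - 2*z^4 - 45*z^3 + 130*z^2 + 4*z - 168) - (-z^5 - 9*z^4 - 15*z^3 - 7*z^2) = 2*z^5 + 7*z^4 - 30*z^3 + 137*z^2 + 4*z - 168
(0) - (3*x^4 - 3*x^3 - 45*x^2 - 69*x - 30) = -3*x^4 + 3*x^3 + 45*x^2 + 69*x + 30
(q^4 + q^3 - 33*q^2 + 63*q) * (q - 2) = q^5 - q^4 - 35*q^3 + 129*q^2 - 126*q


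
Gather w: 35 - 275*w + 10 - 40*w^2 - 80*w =-40*w^2 - 355*w + 45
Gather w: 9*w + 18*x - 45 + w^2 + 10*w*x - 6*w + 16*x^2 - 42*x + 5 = w^2 + w*(10*x + 3) + 16*x^2 - 24*x - 40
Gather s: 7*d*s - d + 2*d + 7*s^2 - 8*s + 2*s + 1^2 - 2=d + 7*s^2 + s*(7*d - 6) - 1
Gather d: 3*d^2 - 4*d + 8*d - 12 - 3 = 3*d^2 + 4*d - 15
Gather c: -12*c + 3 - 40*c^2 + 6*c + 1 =-40*c^2 - 6*c + 4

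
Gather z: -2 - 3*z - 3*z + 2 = -6*z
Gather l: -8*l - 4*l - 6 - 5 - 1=-12*l - 12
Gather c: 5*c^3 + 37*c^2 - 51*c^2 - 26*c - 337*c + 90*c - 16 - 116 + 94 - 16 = 5*c^3 - 14*c^2 - 273*c - 54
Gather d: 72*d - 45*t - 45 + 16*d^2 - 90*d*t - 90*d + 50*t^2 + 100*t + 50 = 16*d^2 + d*(-90*t - 18) + 50*t^2 + 55*t + 5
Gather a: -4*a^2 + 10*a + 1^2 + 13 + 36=-4*a^2 + 10*a + 50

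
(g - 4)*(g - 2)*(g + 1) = g^3 - 5*g^2 + 2*g + 8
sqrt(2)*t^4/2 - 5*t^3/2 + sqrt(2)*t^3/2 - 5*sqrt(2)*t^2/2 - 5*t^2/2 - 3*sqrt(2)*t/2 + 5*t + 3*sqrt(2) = (t - 1)*(t + 2)*(t - 3*sqrt(2))*(sqrt(2)*t/2 + 1/2)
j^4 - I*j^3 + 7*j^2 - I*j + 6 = (j - 3*I)*(j - I)*(j + I)*(j + 2*I)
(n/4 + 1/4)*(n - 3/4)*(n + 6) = n^3/4 + 25*n^2/16 + 3*n/16 - 9/8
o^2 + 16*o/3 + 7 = (o + 7/3)*(o + 3)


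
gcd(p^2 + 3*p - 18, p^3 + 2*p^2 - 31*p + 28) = 1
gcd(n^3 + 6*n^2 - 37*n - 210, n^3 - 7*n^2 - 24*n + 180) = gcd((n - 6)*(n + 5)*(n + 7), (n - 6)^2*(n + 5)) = n^2 - n - 30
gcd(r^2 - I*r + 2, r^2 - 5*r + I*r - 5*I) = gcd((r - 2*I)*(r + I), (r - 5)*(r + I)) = r + I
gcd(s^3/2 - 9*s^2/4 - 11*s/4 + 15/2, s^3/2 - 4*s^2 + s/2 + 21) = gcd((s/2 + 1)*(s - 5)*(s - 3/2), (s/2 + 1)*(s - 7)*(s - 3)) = s + 2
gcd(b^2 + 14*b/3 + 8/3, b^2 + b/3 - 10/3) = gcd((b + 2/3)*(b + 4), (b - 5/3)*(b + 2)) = 1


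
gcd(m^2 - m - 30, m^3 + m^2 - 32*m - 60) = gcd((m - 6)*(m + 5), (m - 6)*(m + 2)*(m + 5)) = m^2 - m - 30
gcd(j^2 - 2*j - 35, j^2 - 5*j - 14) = j - 7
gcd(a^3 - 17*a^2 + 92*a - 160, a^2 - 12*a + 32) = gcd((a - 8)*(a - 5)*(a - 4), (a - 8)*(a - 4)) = a^2 - 12*a + 32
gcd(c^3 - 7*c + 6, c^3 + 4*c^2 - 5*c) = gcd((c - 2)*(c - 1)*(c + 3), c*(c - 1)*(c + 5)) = c - 1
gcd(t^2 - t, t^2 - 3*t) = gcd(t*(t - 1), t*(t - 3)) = t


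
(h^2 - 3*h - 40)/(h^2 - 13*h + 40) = (h + 5)/(h - 5)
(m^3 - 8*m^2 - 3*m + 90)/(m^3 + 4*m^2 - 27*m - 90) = (m - 6)/(m + 6)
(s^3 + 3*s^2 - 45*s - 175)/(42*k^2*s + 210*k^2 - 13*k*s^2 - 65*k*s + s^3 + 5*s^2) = (s^2 - 2*s - 35)/(42*k^2 - 13*k*s + s^2)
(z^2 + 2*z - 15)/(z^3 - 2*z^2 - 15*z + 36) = (z + 5)/(z^2 + z - 12)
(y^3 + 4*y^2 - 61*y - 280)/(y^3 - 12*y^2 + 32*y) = (y^2 + 12*y + 35)/(y*(y - 4))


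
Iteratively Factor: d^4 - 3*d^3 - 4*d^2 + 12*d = (d - 2)*(d^3 - d^2 - 6*d) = d*(d - 2)*(d^2 - d - 6) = d*(d - 2)*(d + 2)*(d - 3)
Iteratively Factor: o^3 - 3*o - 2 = (o + 1)*(o^2 - o - 2) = (o + 1)^2*(o - 2)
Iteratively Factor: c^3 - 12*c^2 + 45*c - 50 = (c - 5)*(c^2 - 7*c + 10) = (c - 5)*(c - 2)*(c - 5)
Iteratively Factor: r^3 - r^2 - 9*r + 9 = (r - 1)*(r^2 - 9) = (r - 3)*(r - 1)*(r + 3)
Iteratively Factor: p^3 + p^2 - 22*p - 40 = (p + 2)*(p^2 - p - 20) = (p - 5)*(p + 2)*(p + 4)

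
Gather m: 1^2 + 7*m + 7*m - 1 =14*m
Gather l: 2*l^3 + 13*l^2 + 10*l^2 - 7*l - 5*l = 2*l^3 + 23*l^2 - 12*l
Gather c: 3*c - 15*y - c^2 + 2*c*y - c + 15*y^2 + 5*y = -c^2 + c*(2*y + 2) + 15*y^2 - 10*y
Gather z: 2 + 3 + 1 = 6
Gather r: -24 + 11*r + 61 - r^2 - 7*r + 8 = -r^2 + 4*r + 45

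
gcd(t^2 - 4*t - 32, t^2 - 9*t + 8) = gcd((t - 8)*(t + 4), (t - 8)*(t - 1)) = t - 8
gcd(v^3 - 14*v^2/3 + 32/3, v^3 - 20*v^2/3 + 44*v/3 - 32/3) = v - 2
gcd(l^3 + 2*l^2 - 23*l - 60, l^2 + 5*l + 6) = l + 3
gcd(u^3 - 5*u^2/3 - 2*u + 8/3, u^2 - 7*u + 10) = u - 2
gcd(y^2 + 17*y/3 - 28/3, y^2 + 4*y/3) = 1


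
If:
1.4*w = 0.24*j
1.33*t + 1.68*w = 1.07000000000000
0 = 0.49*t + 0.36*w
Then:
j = 8.88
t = -1.12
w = 1.52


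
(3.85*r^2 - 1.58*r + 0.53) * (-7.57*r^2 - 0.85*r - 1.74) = -29.1445*r^4 + 8.6881*r^3 - 9.3681*r^2 + 2.2987*r - 0.9222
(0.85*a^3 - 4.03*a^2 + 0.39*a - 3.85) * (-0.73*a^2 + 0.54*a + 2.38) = -0.6205*a^5 + 3.4009*a^4 - 0.4379*a^3 - 6.5703*a^2 - 1.1508*a - 9.163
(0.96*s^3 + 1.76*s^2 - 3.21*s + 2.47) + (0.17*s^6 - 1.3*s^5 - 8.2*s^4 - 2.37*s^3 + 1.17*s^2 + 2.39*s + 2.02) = 0.17*s^6 - 1.3*s^5 - 8.2*s^4 - 1.41*s^3 + 2.93*s^2 - 0.82*s + 4.49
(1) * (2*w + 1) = 2*w + 1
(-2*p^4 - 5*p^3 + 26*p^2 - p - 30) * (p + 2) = -2*p^5 - 9*p^4 + 16*p^3 + 51*p^2 - 32*p - 60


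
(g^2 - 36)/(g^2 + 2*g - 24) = (g - 6)/(g - 4)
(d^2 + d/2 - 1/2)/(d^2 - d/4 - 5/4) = 2*(2*d - 1)/(4*d - 5)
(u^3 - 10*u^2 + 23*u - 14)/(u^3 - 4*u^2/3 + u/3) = 3*(u^2 - 9*u + 14)/(u*(3*u - 1))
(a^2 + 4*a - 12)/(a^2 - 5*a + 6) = (a + 6)/(a - 3)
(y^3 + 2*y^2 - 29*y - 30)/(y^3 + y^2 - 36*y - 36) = (y - 5)/(y - 6)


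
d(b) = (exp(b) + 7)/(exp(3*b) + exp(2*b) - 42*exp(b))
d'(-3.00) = 3.35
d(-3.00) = -3.38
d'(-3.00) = 3.35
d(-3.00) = -3.38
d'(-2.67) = 2.41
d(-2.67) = -2.43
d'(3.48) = -0.00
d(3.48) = 0.00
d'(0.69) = 0.06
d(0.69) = -0.13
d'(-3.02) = 3.41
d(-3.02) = -3.44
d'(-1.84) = 1.05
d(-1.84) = -1.08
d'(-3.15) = 3.89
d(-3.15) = -3.92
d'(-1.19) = 0.55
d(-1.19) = -0.58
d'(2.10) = -0.27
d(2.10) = 0.06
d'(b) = (exp(b) + 7)*(-3*exp(3*b) - 2*exp(2*b) + 42*exp(b))/(exp(3*b) + exp(2*b) - 42*exp(b))^2 + exp(b)/(exp(3*b) + exp(2*b) - 42*exp(b))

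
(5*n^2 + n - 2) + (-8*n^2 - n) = -3*n^2 - 2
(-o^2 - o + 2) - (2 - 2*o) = -o^2 + o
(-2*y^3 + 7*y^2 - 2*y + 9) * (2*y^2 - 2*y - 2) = -4*y^5 + 18*y^4 - 14*y^3 + 8*y^2 - 14*y - 18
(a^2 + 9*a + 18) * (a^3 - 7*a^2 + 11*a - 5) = a^5 + 2*a^4 - 34*a^3 - 32*a^2 + 153*a - 90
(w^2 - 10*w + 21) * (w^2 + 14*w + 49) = w^4 + 4*w^3 - 70*w^2 - 196*w + 1029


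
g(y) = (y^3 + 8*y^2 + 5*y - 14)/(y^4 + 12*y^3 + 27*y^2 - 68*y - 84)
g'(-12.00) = -0.02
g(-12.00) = -0.14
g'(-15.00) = -0.00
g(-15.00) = -0.10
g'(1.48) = -0.65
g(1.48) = -0.17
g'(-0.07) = -0.21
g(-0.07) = 0.18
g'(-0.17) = -0.25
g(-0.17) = 0.20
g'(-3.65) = -0.15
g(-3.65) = 0.22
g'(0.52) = -0.15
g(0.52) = 0.08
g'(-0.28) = -0.31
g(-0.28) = 0.23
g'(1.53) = -0.79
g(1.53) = -0.21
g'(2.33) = -1.55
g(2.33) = 0.63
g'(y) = (3*y^2 + 16*y + 5)/(y^4 + 12*y^3 + 27*y^2 - 68*y - 84) + (-4*y^3 - 36*y^2 - 54*y + 68)*(y^3 + 8*y^2 + 5*y - 14)/(y^4 + 12*y^3 + 27*y^2 - 68*y - 84)^2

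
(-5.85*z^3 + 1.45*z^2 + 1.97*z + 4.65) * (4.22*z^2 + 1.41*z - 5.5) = -24.687*z^5 - 2.1295*z^4 + 42.5329*z^3 + 14.4257*z^2 - 4.2785*z - 25.575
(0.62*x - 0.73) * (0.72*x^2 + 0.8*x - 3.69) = 0.4464*x^3 - 0.0296*x^2 - 2.8718*x + 2.6937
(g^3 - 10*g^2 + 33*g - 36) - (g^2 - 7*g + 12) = g^3 - 11*g^2 + 40*g - 48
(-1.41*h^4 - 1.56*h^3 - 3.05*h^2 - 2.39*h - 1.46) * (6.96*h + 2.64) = -9.8136*h^5 - 14.58*h^4 - 25.3464*h^3 - 24.6864*h^2 - 16.4712*h - 3.8544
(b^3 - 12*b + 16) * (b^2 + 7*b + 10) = b^5 + 7*b^4 - 2*b^3 - 68*b^2 - 8*b + 160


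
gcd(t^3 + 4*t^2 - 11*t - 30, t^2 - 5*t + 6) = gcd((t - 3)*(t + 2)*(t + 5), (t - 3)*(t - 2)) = t - 3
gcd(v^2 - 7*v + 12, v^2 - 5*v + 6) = v - 3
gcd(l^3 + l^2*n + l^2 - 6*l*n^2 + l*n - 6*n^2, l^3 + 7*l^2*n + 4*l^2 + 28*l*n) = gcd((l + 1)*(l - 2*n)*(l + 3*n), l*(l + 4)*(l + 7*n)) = 1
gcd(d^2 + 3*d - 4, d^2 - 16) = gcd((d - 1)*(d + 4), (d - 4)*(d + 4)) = d + 4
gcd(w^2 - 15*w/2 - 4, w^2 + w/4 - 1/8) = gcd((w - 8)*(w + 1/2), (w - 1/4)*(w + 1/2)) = w + 1/2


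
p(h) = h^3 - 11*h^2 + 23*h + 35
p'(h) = 3*h^2 - 22*h + 23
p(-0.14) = 31.56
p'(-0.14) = 26.14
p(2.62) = 37.74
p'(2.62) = -14.05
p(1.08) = 48.27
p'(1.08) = 2.74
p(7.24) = 4.43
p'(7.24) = 20.97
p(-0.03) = 34.30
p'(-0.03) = 23.66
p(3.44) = 24.66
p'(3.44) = -17.18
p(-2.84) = -141.95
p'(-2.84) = 109.68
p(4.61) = 5.23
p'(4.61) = -14.66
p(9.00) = 80.00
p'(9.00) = 68.00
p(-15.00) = -6160.00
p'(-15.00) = 1028.00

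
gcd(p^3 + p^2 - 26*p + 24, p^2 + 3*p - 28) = p - 4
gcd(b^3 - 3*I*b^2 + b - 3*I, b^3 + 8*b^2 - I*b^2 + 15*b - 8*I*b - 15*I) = b - I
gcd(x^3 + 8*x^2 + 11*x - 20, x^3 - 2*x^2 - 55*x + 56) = x - 1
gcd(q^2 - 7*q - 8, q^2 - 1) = q + 1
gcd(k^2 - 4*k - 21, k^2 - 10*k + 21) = k - 7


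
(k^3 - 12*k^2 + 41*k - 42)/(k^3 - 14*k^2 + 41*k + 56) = (k^2 - 5*k + 6)/(k^2 - 7*k - 8)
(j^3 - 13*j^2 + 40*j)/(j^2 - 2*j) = (j^2 - 13*j + 40)/(j - 2)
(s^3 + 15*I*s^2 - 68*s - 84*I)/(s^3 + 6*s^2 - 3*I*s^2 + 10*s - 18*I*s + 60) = (s^2 + 13*I*s - 42)/(s^2 + s*(6 - 5*I) - 30*I)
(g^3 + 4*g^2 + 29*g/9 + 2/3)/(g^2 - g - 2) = (g^3 + 4*g^2 + 29*g/9 + 2/3)/(g^2 - g - 2)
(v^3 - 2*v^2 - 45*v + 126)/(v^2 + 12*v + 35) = (v^2 - 9*v + 18)/(v + 5)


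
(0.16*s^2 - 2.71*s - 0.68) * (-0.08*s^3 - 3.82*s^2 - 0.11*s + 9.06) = -0.0128*s^5 - 0.3944*s^4 + 10.389*s^3 + 4.3453*s^2 - 24.4778*s - 6.1608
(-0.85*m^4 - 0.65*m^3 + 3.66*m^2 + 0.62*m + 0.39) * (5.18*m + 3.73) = -4.403*m^5 - 6.5375*m^4 + 16.5343*m^3 + 16.8634*m^2 + 4.3328*m + 1.4547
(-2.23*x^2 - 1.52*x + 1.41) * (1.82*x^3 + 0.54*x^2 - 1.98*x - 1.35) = -4.0586*x^5 - 3.9706*x^4 + 6.1608*x^3 + 6.7815*x^2 - 0.7398*x - 1.9035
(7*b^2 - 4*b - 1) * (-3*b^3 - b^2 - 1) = -21*b^5 + 5*b^4 + 7*b^3 - 6*b^2 + 4*b + 1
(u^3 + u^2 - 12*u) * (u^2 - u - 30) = u^5 - 43*u^3 - 18*u^2 + 360*u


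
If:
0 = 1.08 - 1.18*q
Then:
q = 0.92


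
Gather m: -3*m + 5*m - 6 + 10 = 2*m + 4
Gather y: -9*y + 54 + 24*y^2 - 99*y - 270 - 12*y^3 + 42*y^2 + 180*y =-12*y^3 + 66*y^2 + 72*y - 216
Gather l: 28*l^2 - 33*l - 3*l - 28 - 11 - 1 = 28*l^2 - 36*l - 40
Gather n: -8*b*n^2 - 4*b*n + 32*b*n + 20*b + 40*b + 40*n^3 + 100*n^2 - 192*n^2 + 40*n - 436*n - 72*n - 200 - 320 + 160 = 60*b + 40*n^3 + n^2*(-8*b - 92) + n*(28*b - 468) - 360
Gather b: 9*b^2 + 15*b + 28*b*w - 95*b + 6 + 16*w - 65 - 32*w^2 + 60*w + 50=9*b^2 + b*(28*w - 80) - 32*w^2 + 76*w - 9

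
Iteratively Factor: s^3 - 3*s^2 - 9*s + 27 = (s + 3)*(s^2 - 6*s + 9) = (s - 3)*(s + 3)*(s - 3)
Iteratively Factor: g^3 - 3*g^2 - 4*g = (g - 4)*(g^2 + g) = (g - 4)*(g + 1)*(g)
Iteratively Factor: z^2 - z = (z)*(z - 1)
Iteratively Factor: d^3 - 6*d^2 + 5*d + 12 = (d - 3)*(d^2 - 3*d - 4) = (d - 4)*(d - 3)*(d + 1)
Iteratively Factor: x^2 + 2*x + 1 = (x + 1)*(x + 1)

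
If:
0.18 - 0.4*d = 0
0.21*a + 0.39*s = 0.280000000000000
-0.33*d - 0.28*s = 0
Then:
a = 2.32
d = 0.45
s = -0.53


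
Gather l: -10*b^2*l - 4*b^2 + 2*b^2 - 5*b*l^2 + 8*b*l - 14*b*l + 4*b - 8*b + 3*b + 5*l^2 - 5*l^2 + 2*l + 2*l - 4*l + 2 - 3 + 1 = -2*b^2 - 5*b*l^2 - b + l*(-10*b^2 - 6*b)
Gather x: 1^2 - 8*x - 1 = -8*x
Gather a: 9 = 9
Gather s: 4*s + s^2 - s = s^2 + 3*s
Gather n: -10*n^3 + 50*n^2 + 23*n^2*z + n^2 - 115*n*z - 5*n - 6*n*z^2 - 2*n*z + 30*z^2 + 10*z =-10*n^3 + n^2*(23*z + 51) + n*(-6*z^2 - 117*z - 5) + 30*z^2 + 10*z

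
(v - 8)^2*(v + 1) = v^3 - 15*v^2 + 48*v + 64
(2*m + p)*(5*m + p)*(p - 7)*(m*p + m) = 10*m^3*p^2 - 60*m^3*p - 70*m^3 + 7*m^2*p^3 - 42*m^2*p^2 - 49*m^2*p + m*p^4 - 6*m*p^3 - 7*m*p^2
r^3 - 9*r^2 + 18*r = r*(r - 6)*(r - 3)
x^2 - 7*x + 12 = (x - 4)*(x - 3)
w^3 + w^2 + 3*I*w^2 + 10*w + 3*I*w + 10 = (w + 1)*(w - 2*I)*(w + 5*I)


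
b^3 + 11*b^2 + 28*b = b*(b + 4)*(b + 7)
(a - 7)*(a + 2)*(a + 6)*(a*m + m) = a^4*m + 2*a^3*m - 43*a^2*m - 128*a*m - 84*m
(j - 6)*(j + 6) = j^2 - 36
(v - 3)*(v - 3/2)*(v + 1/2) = v^3 - 4*v^2 + 9*v/4 + 9/4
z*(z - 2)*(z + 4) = z^3 + 2*z^2 - 8*z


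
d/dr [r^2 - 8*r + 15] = 2*r - 8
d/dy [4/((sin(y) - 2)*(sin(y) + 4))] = -8*(sin(y) + 1)*cos(y)/((sin(y) - 2)^2*(sin(y) + 4)^2)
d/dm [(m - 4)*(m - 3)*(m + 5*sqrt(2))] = 3*m^2 - 14*m + 10*sqrt(2)*m - 35*sqrt(2) + 12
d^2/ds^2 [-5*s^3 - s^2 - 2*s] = -30*s - 2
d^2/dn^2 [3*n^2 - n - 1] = 6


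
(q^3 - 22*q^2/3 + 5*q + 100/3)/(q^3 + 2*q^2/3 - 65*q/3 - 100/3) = (q - 4)/(q + 4)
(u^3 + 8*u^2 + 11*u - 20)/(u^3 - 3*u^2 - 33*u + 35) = (u + 4)/(u - 7)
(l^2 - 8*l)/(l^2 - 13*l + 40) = l/(l - 5)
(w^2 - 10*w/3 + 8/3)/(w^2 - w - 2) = (w - 4/3)/(w + 1)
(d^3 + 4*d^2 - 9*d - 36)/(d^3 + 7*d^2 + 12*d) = (d - 3)/d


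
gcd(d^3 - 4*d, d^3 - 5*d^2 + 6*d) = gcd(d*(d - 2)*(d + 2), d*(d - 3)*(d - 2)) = d^2 - 2*d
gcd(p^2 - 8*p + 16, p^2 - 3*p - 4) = p - 4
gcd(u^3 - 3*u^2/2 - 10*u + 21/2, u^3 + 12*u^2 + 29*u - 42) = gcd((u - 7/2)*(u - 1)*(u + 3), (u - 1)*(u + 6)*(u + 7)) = u - 1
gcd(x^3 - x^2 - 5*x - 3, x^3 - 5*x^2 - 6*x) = x + 1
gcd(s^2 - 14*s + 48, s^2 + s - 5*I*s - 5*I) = 1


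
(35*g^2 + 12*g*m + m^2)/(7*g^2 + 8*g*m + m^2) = (5*g + m)/(g + m)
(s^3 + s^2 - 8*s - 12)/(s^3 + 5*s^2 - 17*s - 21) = (s^2 + 4*s + 4)/(s^2 + 8*s + 7)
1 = 1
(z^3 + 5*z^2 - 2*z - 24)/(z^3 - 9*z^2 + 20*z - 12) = (z^2 + 7*z + 12)/(z^2 - 7*z + 6)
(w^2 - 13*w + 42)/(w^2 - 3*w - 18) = (w - 7)/(w + 3)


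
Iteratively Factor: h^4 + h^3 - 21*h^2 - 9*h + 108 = (h + 3)*(h^3 - 2*h^2 - 15*h + 36) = (h + 3)*(h + 4)*(h^2 - 6*h + 9) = (h - 3)*(h + 3)*(h + 4)*(h - 3)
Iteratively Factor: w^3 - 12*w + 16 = (w - 2)*(w^2 + 2*w - 8) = (w - 2)^2*(w + 4)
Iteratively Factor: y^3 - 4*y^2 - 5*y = (y - 5)*(y^2 + y) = y*(y - 5)*(y + 1)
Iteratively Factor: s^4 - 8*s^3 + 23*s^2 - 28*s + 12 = (s - 2)*(s^3 - 6*s^2 + 11*s - 6) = (s - 2)*(s - 1)*(s^2 - 5*s + 6) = (s - 2)^2*(s - 1)*(s - 3)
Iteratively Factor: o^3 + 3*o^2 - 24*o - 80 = (o + 4)*(o^2 - o - 20) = (o - 5)*(o + 4)*(o + 4)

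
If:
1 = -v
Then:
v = -1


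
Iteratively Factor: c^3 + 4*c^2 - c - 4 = (c + 1)*(c^2 + 3*c - 4) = (c + 1)*(c + 4)*(c - 1)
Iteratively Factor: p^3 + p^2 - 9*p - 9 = (p + 3)*(p^2 - 2*p - 3) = (p - 3)*(p + 3)*(p + 1)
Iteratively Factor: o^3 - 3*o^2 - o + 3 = (o - 1)*(o^2 - 2*o - 3) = (o - 1)*(o + 1)*(o - 3)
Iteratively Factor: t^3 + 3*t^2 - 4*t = (t)*(t^2 + 3*t - 4) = t*(t - 1)*(t + 4)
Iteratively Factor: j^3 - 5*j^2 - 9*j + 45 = (j - 5)*(j^2 - 9) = (j - 5)*(j - 3)*(j + 3)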